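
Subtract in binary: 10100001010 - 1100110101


Align and subtract column by column (LSB to MSB, borrowing when needed):
  10100001010
- 01100110101
  -----------
  col 0: (0 - 0 borrow-in) - 1 → borrow from next column: (0+2) - 1 = 1, borrow out 1
  col 1: (1 - 1 borrow-in) - 0 → 0 - 0 = 0, borrow out 0
  col 2: (0 - 0 borrow-in) - 1 → borrow from next column: (0+2) - 1 = 1, borrow out 1
  col 3: (1 - 1 borrow-in) - 0 → 0 - 0 = 0, borrow out 0
  col 4: (0 - 0 borrow-in) - 1 → borrow from next column: (0+2) - 1 = 1, borrow out 1
  col 5: (0 - 1 borrow-in) - 1 → borrow from next column: (-1+2) - 1 = 0, borrow out 1
  col 6: (0 - 1 borrow-in) - 0 → borrow from next column: (-1+2) - 0 = 1, borrow out 1
  col 7: (0 - 1 borrow-in) - 0 → borrow from next column: (-1+2) - 0 = 1, borrow out 1
  col 8: (1 - 1 borrow-in) - 1 → borrow from next column: (0+2) - 1 = 1, borrow out 1
  col 9: (0 - 1 borrow-in) - 1 → borrow from next column: (-1+2) - 1 = 0, borrow out 1
  col 10: (1 - 1 borrow-in) - 0 → 0 - 0 = 0, borrow out 0
Reading bits MSB→LSB: 00111010101
Strip leading zeros: 111010101
= 111010101


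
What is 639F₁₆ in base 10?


Positional values:
Position 0: F × 16^0 = 15 × 1 = 15
Position 1: 9 × 16^1 = 9 × 16 = 144
Position 2: 3 × 16^2 = 3 × 256 = 768
Position 3: 6 × 16^3 = 6 × 4096 = 24576
Sum = 15 + 144 + 768 + 24576
= 25503


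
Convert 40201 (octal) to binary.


Each octal digit → 3 binary bits:
  4 = 100
  0 = 000
  2 = 010
  0 = 000
  1 = 001
Concatenate: 100 000 010 000 001
= 100000010000001


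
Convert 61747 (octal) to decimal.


Positional values:
Position 0: 7 × 8^0 = 7
Position 1: 4 × 8^1 = 32
Position 2: 7 × 8^2 = 448
Position 3: 1 × 8^3 = 512
Position 4: 6 × 8^4 = 24576
Sum = 7 + 32 + 448 + 512 + 24576
= 25575


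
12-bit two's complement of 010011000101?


Original: 010011000101
Step 1 - Invert all bits: 101100111010
Step 2 - Add 1: 101100111010 + 1
= 101100111011 (represents -1221)


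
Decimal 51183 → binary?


Divide by 2 repeatedly:
51183 ÷ 2 = 25591 remainder 1
25591 ÷ 2 = 12795 remainder 1
12795 ÷ 2 = 6397 remainder 1
6397 ÷ 2 = 3198 remainder 1
3198 ÷ 2 = 1599 remainder 0
1599 ÷ 2 = 799 remainder 1
799 ÷ 2 = 399 remainder 1
399 ÷ 2 = 199 remainder 1
199 ÷ 2 = 99 remainder 1
99 ÷ 2 = 49 remainder 1
49 ÷ 2 = 24 remainder 1
24 ÷ 2 = 12 remainder 0
12 ÷ 2 = 6 remainder 0
6 ÷ 2 = 3 remainder 0
3 ÷ 2 = 1 remainder 1
1 ÷ 2 = 0 remainder 1
Reading remainders bottom-up:
= 1100011111101111


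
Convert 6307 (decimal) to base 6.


Divide by 6 repeatedly:
6307 ÷ 6 = 1051 remainder 1
1051 ÷ 6 = 175 remainder 1
175 ÷ 6 = 29 remainder 1
29 ÷ 6 = 4 remainder 5
4 ÷ 6 = 0 remainder 4
Reading remainders bottom-up:
= 45111


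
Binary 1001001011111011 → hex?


Group into 4-bit nibbles: 1001001011111011
  1001 = 9
  0010 = 2
  1111 = F
  1011 = B
= 0x92FB


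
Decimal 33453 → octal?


Divide by 8 repeatedly:
33453 ÷ 8 = 4181 remainder 5
4181 ÷ 8 = 522 remainder 5
522 ÷ 8 = 65 remainder 2
65 ÷ 8 = 8 remainder 1
8 ÷ 8 = 1 remainder 0
1 ÷ 8 = 0 remainder 1
Reading remainders bottom-up:
= 0o101255


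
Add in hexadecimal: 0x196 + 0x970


Align and add column by column (LSB to MSB, each column mod 16 with carry):
  0196
+ 0970
  ----
  col 0: 6(6) + 0(0) + 0 (carry in) = 6 → 6(6), carry out 0
  col 1: 9(9) + 7(7) + 0 (carry in) = 16 → 0(0), carry out 1
  col 2: 1(1) + 9(9) + 1 (carry in) = 11 → B(11), carry out 0
  col 3: 0(0) + 0(0) + 0 (carry in) = 0 → 0(0), carry out 0
Reading digits MSB→LSB: 0B06
Strip leading zeros: B06
= 0xB06


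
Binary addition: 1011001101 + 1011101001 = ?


Align and add column by column (LSB to MSB, carry propagating):
  01011001101
+ 01011101001
  -----------
  col 0: 1 + 1 + 0 (carry in) = 2 → bit 0, carry out 1
  col 1: 0 + 0 + 1 (carry in) = 1 → bit 1, carry out 0
  col 2: 1 + 0 + 0 (carry in) = 1 → bit 1, carry out 0
  col 3: 1 + 1 + 0 (carry in) = 2 → bit 0, carry out 1
  col 4: 0 + 0 + 1 (carry in) = 1 → bit 1, carry out 0
  col 5: 0 + 1 + 0 (carry in) = 1 → bit 1, carry out 0
  col 6: 1 + 1 + 0 (carry in) = 2 → bit 0, carry out 1
  col 7: 1 + 1 + 1 (carry in) = 3 → bit 1, carry out 1
  col 8: 0 + 0 + 1 (carry in) = 1 → bit 1, carry out 0
  col 9: 1 + 1 + 0 (carry in) = 2 → bit 0, carry out 1
  col 10: 0 + 0 + 1 (carry in) = 1 → bit 1, carry out 0
Reading bits MSB→LSB: 10110110110
Strip leading zeros: 10110110110
= 10110110110


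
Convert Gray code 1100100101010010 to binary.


Gray code: 1100100101010010
MSB stays the same: 1
Each subsequent bit = prev_binary XOR current_gray:
  B[1] = 1 XOR 1 = 0
  B[2] = 0 XOR 0 = 0
  B[3] = 0 XOR 0 = 0
  B[4] = 0 XOR 1 = 1
  B[5] = 1 XOR 0 = 1
  B[6] = 1 XOR 0 = 1
  B[7] = 1 XOR 1 = 0
  B[8] = 0 XOR 0 = 0
  B[9] = 0 XOR 1 = 1
  B[10] = 1 XOR 0 = 1
  B[11] = 1 XOR 1 = 0
  B[12] = 0 XOR 0 = 0
  B[13] = 0 XOR 0 = 0
  B[14] = 0 XOR 1 = 1
  B[15] = 1 XOR 0 = 1
= 1000111001100011 (36451 decimal)


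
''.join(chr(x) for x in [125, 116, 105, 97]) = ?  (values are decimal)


Codes (decimal): 125 116 105 97
Per-code ASCII lookup:
  125  (special character) → '}'
  116  (range 97-122: lowercase, 116 - 97 = 19) → 't'
  105  (range 97-122: lowercase, 105 - 97 = 8) → 'i'
  97  (range 97-122: lowercase, 97 - 97 = 0) → 'a'
= '}tia'


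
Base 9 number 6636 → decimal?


Positional values (base 9):
  6 × 9^0 = 6 × 1 = 6
  3 × 9^1 = 3 × 9 = 27
  6 × 9^2 = 6 × 81 = 486
  6 × 9^3 = 6 × 729 = 4374
Sum = 6 + 27 + 486 + 4374
= 4893


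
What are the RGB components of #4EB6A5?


Hex: #4EB6A5
R = 4E₁₆ = 78
G = B6₁₆ = 182
B = A5₁₆ = 165
= RGB(78, 182, 165)


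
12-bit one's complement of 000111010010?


Original: 000111010010
Invert all bits:
  bit 0: 0 → 1
  bit 1: 0 → 1
  bit 2: 0 → 1
  bit 3: 1 → 0
  bit 4: 1 → 0
  bit 5: 1 → 0
  bit 6: 0 → 1
  bit 7: 1 → 0
  bit 8: 0 → 1
  bit 9: 0 → 1
  bit 10: 1 → 0
  bit 11: 0 → 1
= 111000101101


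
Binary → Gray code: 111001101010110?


Binary: 111001101010110
Gray code: G = B XOR (B >> 1)
B >> 1 = 011100110101011
111001101010110 XOR 011100110101011:
  1 XOR 0 = 1
  1 XOR 1 = 0
  1 XOR 1 = 0
  0 XOR 1 = 1
  0 XOR 0 = 0
  1 XOR 0 = 1
  1 XOR 1 = 0
  0 XOR 1 = 1
  1 XOR 0 = 1
  0 XOR 1 = 1
  1 XOR 0 = 1
  0 XOR 1 = 1
  1 XOR 0 = 1
  1 XOR 1 = 0
  0 XOR 1 = 1
= 100101011111101


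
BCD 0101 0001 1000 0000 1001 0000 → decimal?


Each 4-bit group → digit:
  0101 → 5
  0001 → 1
  1000 → 8
  0000 → 0
  1001 → 9
  0000 → 0
= 518090


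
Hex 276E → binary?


Each hex digit → 4 binary bits:
  2 = 0010
  7 = 0111
  6 = 0110
  E = 1110
Concatenate: 0010 0111 0110 1110
= 0010011101101110


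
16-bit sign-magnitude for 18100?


Sign bit: 0 (positive)
Magnitude: 18100 = 100011010110100
= 0100011010110100


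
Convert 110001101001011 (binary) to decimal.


Positional values:
Bit 0: 1 × 2^0 = 1
Bit 1: 1 × 2^1 = 2
Bit 3: 1 × 2^3 = 8
Bit 6: 1 × 2^6 = 64
Bit 8: 1 × 2^8 = 256
Bit 9: 1 × 2^9 = 512
Bit 13: 1 × 2^13 = 8192
Bit 14: 1 × 2^14 = 16384
Sum = 1 + 2 + 8 + 64 + 256 + 512 + 8192 + 16384
= 25419


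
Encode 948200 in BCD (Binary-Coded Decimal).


Each digit → 4-bit binary:
  9 → 1001
  4 → 0100
  8 → 1000
  2 → 0010
  0 → 0000
  0 → 0000
= 1001 0100 1000 0010 0000 0000


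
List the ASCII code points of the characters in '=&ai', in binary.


String: '=&ai'  (4 characters)
Per-character ASCII lookup:
  '=': special character: '=' = 61 → 111101
  '&': special character: '&' = 38 → 100110
  'a': lowercase starts at 97: 'a' = 97 + 0 = 97 → 1100001
  'i': lowercase starts at 97: 'i' = 97 + 8 = 105 → 1101001
= 111101 100110 1100001 1101001


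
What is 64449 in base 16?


Divide by 16 repeatedly:
64449 ÷ 16 = 4028 remainder 1 (1)
4028 ÷ 16 = 251 remainder 12 (C)
251 ÷ 16 = 15 remainder 11 (B)
15 ÷ 16 = 0 remainder 15 (F)
Reading remainders bottom-up:
= 0xFBC1


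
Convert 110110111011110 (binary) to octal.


Group into 3-bit groups: 110110111011110
  110 = 6
  110 = 6
  111 = 7
  011 = 3
  110 = 6
= 0o66736


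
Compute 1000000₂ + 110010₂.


Align and add column by column (LSB to MSB, carry propagating):
  01000000
+ 00110010
  --------
  col 0: 0 + 0 + 0 (carry in) = 0 → bit 0, carry out 0
  col 1: 0 + 1 + 0 (carry in) = 1 → bit 1, carry out 0
  col 2: 0 + 0 + 0 (carry in) = 0 → bit 0, carry out 0
  col 3: 0 + 0 + 0 (carry in) = 0 → bit 0, carry out 0
  col 4: 0 + 1 + 0 (carry in) = 1 → bit 1, carry out 0
  col 5: 0 + 1 + 0 (carry in) = 1 → bit 1, carry out 0
  col 6: 1 + 0 + 0 (carry in) = 1 → bit 1, carry out 0
  col 7: 0 + 0 + 0 (carry in) = 0 → bit 0, carry out 0
Reading bits MSB→LSB: 01110010
Strip leading zeros: 1110010
= 1110010


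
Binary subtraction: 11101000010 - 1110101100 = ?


Align and subtract column by column (LSB to MSB, borrowing when needed):
  11101000010
- 01110101100
  -----------
  col 0: (0 - 0 borrow-in) - 0 → 0 - 0 = 0, borrow out 0
  col 1: (1 - 0 borrow-in) - 0 → 1 - 0 = 1, borrow out 0
  col 2: (0 - 0 borrow-in) - 1 → borrow from next column: (0+2) - 1 = 1, borrow out 1
  col 3: (0 - 1 borrow-in) - 1 → borrow from next column: (-1+2) - 1 = 0, borrow out 1
  col 4: (0 - 1 borrow-in) - 0 → borrow from next column: (-1+2) - 0 = 1, borrow out 1
  col 5: (0 - 1 borrow-in) - 1 → borrow from next column: (-1+2) - 1 = 0, borrow out 1
  col 6: (1 - 1 borrow-in) - 0 → 0 - 0 = 0, borrow out 0
  col 7: (0 - 0 borrow-in) - 1 → borrow from next column: (0+2) - 1 = 1, borrow out 1
  col 8: (1 - 1 borrow-in) - 1 → borrow from next column: (0+2) - 1 = 1, borrow out 1
  col 9: (1 - 1 borrow-in) - 1 → borrow from next column: (0+2) - 1 = 1, borrow out 1
  col 10: (1 - 1 borrow-in) - 0 → 0 - 0 = 0, borrow out 0
Reading bits MSB→LSB: 01110010110
Strip leading zeros: 1110010110
= 1110010110


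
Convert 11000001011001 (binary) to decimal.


Positional values:
Bit 0: 1 × 2^0 = 1
Bit 3: 1 × 2^3 = 8
Bit 4: 1 × 2^4 = 16
Bit 6: 1 × 2^6 = 64
Bit 12: 1 × 2^12 = 4096
Bit 13: 1 × 2^13 = 8192
Sum = 1 + 8 + 16 + 64 + 4096 + 8192
= 12377


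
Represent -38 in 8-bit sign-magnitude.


Sign bit: 1 (negative)
Magnitude: 38 = 0100110
= 10100110


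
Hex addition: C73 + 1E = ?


Align and add column by column (LSB to MSB, each column mod 16 with carry):
  0C73
+ 001E
  ----
  col 0: 3(3) + E(14) + 0 (carry in) = 17 → 1(1), carry out 1
  col 1: 7(7) + 1(1) + 1 (carry in) = 9 → 9(9), carry out 0
  col 2: C(12) + 0(0) + 0 (carry in) = 12 → C(12), carry out 0
  col 3: 0(0) + 0(0) + 0 (carry in) = 0 → 0(0), carry out 0
Reading digits MSB→LSB: 0C91
Strip leading zeros: C91
= 0xC91


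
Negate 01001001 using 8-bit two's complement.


Original: 01001001
Step 1 - Invert all bits: 10110110
Step 2 - Add 1: 10110110 + 1
= 10110111 (represents -73)


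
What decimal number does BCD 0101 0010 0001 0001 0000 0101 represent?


Each 4-bit group → digit:
  0101 → 5
  0010 → 2
  0001 → 1
  0001 → 1
  0000 → 0
  0101 → 5
= 521105


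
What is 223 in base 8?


Divide by 8 repeatedly:
223 ÷ 8 = 27 remainder 7
27 ÷ 8 = 3 remainder 3
3 ÷ 8 = 0 remainder 3
Reading remainders bottom-up:
= 0o337


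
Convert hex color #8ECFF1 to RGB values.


Hex: #8ECFF1
R = 8E₁₆ = 142
G = CF₁₆ = 207
B = F1₁₆ = 241
= RGB(142, 207, 241)


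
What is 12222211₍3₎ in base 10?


Positional values (base 3):
  1 × 3^0 = 1 × 1 = 1
  1 × 3^1 = 1 × 3 = 3
  2 × 3^2 = 2 × 9 = 18
  2 × 3^3 = 2 × 27 = 54
  2 × 3^4 = 2 × 81 = 162
  2 × 3^5 = 2 × 243 = 486
  2 × 3^6 = 2 × 729 = 1458
  1 × 3^7 = 1 × 2187 = 2187
Sum = 1 + 3 + 18 + 54 + 162 + 486 + 1458 + 2187
= 4369


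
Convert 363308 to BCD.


Each digit → 4-bit binary:
  3 → 0011
  6 → 0110
  3 → 0011
  3 → 0011
  0 → 0000
  8 → 1000
= 0011 0110 0011 0011 0000 1000


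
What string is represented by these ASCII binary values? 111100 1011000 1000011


Codes (binary): 111100 1011000 1000011
Per-code ASCII lookup:
  111100 = 60  (special character) → '<'
  1011000 = 88  (range 65-90: uppercase, 88 - 65 = 23) → 'X'
  1000011 = 67  (range 65-90: uppercase, 67 - 65 = 2) → 'C'
= '<XC'


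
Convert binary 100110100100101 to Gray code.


Binary: 100110100100101
Gray code: G = B XOR (B >> 1)
B >> 1 = 010011010010010
100110100100101 XOR 010011010010010:
  1 XOR 0 = 1
  0 XOR 1 = 1
  0 XOR 0 = 0
  1 XOR 0 = 1
  1 XOR 1 = 0
  0 XOR 1 = 1
  1 XOR 0 = 1
  0 XOR 1 = 1
  0 XOR 0 = 0
  1 XOR 0 = 1
  0 XOR 1 = 1
  0 XOR 0 = 0
  1 XOR 0 = 1
  0 XOR 1 = 1
  1 XOR 0 = 1
= 110101110110111


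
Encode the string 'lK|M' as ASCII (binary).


String: 'lK|M'  (4 characters)
Per-character ASCII lookup:
  'l': lowercase starts at 97: 'l' = 97 + 11 = 108 → 1101100
  'K': uppercase starts at 65: 'K' = 65 + 10 = 75 → 1001011
  '|': special character: '|' = 124 → 1111100
  'M': uppercase starts at 65: 'M' = 65 + 12 = 77 → 1001101
= 1101100 1001011 1111100 1001101


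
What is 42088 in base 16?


Divide by 16 repeatedly:
42088 ÷ 16 = 2630 remainder 8 (8)
2630 ÷ 16 = 164 remainder 6 (6)
164 ÷ 16 = 10 remainder 4 (4)
10 ÷ 16 = 0 remainder 10 (A)
Reading remainders bottom-up:
= 0xA468


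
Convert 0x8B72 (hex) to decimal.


Positional values:
Position 0: 2 × 16^0 = 2 × 1 = 2
Position 1: 7 × 16^1 = 7 × 16 = 112
Position 2: B × 16^2 = 11 × 256 = 2816
Position 3: 8 × 16^3 = 8 × 4096 = 32768
Sum = 2 + 112 + 2816 + 32768
= 35698


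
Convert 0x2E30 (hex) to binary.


Each hex digit → 4 binary bits:
  2 = 0010
  E = 1110
  3 = 0011
  0 = 0000
Concatenate: 0010 1110 0011 0000
= 0010111000110000


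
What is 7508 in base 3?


Divide by 3 repeatedly:
7508 ÷ 3 = 2502 remainder 2
2502 ÷ 3 = 834 remainder 0
834 ÷ 3 = 278 remainder 0
278 ÷ 3 = 92 remainder 2
92 ÷ 3 = 30 remainder 2
30 ÷ 3 = 10 remainder 0
10 ÷ 3 = 3 remainder 1
3 ÷ 3 = 1 remainder 0
1 ÷ 3 = 0 remainder 1
Reading remainders bottom-up:
= 101022002


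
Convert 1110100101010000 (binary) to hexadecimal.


Group into 4-bit nibbles: 1110100101010000
  1110 = E
  1001 = 9
  0101 = 5
  0000 = 0
= 0xE950


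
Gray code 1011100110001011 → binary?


Gray code: 1011100110001011
MSB stays the same: 1
Each subsequent bit = prev_binary XOR current_gray:
  B[1] = 1 XOR 0 = 1
  B[2] = 1 XOR 1 = 0
  B[3] = 0 XOR 1 = 1
  B[4] = 1 XOR 1 = 0
  B[5] = 0 XOR 0 = 0
  B[6] = 0 XOR 0 = 0
  B[7] = 0 XOR 1 = 1
  B[8] = 1 XOR 1 = 0
  B[9] = 0 XOR 0 = 0
  B[10] = 0 XOR 0 = 0
  B[11] = 0 XOR 0 = 0
  B[12] = 0 XOR 1 = 1
  B[13] = 1 XOR 0 = 1
  B[14] = 1 XOR 1 = 0
  B[15] = 0 XOR 1 = 1
= 1101000100001101 (53517 decimal)


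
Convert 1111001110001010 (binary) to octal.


Group into 3-bit groups: 001111001110001010
  001 = 1
  111 = 7
  001 = 1
  110 = 6
  001 = 1
  010 = 2
= 0o171612


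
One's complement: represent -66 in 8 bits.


Original: 01000010
Invert all bits:
  bit 0: 0 → 1
  bit 1: 1 → 0
  bit 2: 0 → 1
  bit 3: 0 → 1
  bit 4: 0 → 1
  bit 5: 0 → 1
  bit 6: 1 → 0
  bit 7: 0 → 1
= 10111101


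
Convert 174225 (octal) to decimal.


Positional values:
Position 0: 5 × 8^0 = 5
Position 1: 2 × 8^1 = 16
Position 2: 2 × 8^2 = 128
Position 3: 4 × 8^3 = 2048
Position 4: 7 × 8^4 = 28672
Position 5: 1 × 8^5 = 32768
Sum = 5 + 16 + 128 + 2048 + 28672 + 32768
= 63637


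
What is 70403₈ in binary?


Each octal digit → 3 binary bits:
  7 = 111
  0 = 000
  4 = 100
  0 = 000
  3 = 011
Concatenate: 111 000 100 000 011
= 111000100000011


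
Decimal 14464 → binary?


Divide by 2 repeatedly:
14464 ÷ 2 = 7232 remainder 0
7232 ÷ 2 = 3616 remainder 0
3616 ÷ 2 = 1808 remainder 0
1808 ÷ 2 = 904 remainder 0
904 ÷ 2 = 452 remainder 0
452 ÷ 2 = 226 remainder 0
226 ÷ 2 = 113 remainder 0
113 ÷ 2 = 56 remainder 1
56 ÷ 2 = 28 remainder 0
28 ÷ 2 = 14 remainder 0
14 ÷ 2 = 7 remainder 0
7 ÷ 2 = 3 remainder 1
3 ÷ 2 = 1 remainder 1
1 ÷ 2 = 0 remainder 1
Reading remainders bottom-up:
= 11100010000000


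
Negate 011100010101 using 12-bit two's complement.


Original: 011100010101
Step 1 - Invert all bits: 100011101010
Step 2 - Add 1: 100011101010 + 1
= 100011101011 (represents -1813)


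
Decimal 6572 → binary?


Divide by 2 repeatedly:
6572 ÷ 2 = 3286 remainder 0
3286 ÷ 2 = 1643 remainder 0
1643 ÷ 2 = 821 remainder 1
821 ÷ 2 = 410 remainder 1
410 ÷ 2 = 205 remainder 0
205 ÷ 2 = 102 remainder 1
102 ÷ 2 = 51 remainder 0
51 ÷ 2 = 25 remainder 1
25 ÷ 2 = 12 remainder 1
12 ÷ 2 = 6 remainder 0
6 ÷ 2 = 3 remainder 0
3 ÷ 2 = 1 remainder 1
1 ÷ 2 = 0 remainder 1
Reading remainders bottom-up:
= 1100110101100


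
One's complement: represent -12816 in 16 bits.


Original: 0011001000010000
Invert all bits:
  bit 0: 0 → 1
  bit 1: 0 → 1
  bit 2: 1 → 0
  bit 3: 1 → 0
  bit 4: 0 → 1
  bit 5: 0 → 1
  bit 6: 1 → 0
  bit 7: 0 → 1
  bit 8: 0 → 1
  bit 9: 0 → 1
  bit 10: 0 → 1
  bit 11: 1 → 0
  bit 12: 0 → 1
  bit 13: 0 → 1
  bit 14: 0 → 1
  bit 15: 0 → 1
= 1100110111101111


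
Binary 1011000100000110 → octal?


Group into 3-bit groups: 001011000100000110
  001 = 1
  011 = 3
  000 = 0
  100 = 4
  000 = 0
  110 = 6
= 0o130406


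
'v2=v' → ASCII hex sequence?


String: 'v2=v'  (4 characters)
Per-character ASCII lookup:
  'v': lowercase starts at 97: 'v' = 97 + 21 = 118 → 0x76
  '2': digits start at 48: '2' = 48 + 2 = 50 → 0x32
  '=': special character: '=' = 61 → 0x3D
  'v': lowercase starts at 97: 'v' = 97 + 21 = 118 → 0x76
= 0x76 0x32 0x3D 0x76


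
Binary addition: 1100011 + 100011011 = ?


Align and add column by column (LSB to MSB, carry propagating):
  0001100011
+ 0100011011
  ----------
  col 0: 1 + 1 + 0 (carry in) = 2 → bit 0, carry out 1
  col 1: 1 + 1 + 1 (carry in) = 3 → bit 1, carry out 1
  col 2: 0 + 0 + 1 (carry in) = 1 → bit 1, carry out 0
  col 3: 0 + 1 + 0 (carry in) = 1 → bit 1, carry out 0
  col 4: 0 + 1 + 0 (carry in) = 1 → bit 1, carry out 0
  col 5: 1 + 0 + 0 (carry in) = 1 → bit 1, carry out 0
  col 6: 1 + 0 + 0 (carry in) = 1 → bit 1, carry out 0
  col 7: 0 + 0 + 0 (carry in) = 0 → bit 0, carry out 0
  col 8: 0 + 1 + 0 (carry in) = 1 → bit 1, carry out 0
  col 9: 0 + 0 + 0 (carry in) = 0 → bit 0, carry out 0
Reading bits MSB→LSB: 0101111110
Strip leading zeros: 101111110
= 101111110


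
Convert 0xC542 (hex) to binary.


Each hex digit → 4 binary bits:
  C = 1100
  5 = 0101
  4 = 0100
  2 = 0010
Concatenate: 1100 0101 0100 0010
= 1100010101000010


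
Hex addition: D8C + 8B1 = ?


Align and add column by column (LSB to MSB, each column mod 16 with carry):
  0D8C
+ 08B1
  ----
  col 0: C(12) + 1(1) + 0 (carry in) = 13 → D(13), carry out 0
  col 1: 8(8) + B(11) + 0 (carry in) = 19 → 3(3), carry out 1
  col 2: D(13) + 8(8) + 1 (carry in) = 22 → 6(6), carry out 1
  col 3: 0(0) + 0(0) + 1 (carry in) = 1 → 1(1), carry out 0
Reading digits MSB→LSB: 163D
Strip leading zeros: 163D
= 0x163D


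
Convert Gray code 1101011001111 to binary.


Gray code: 1101011001111
MSB stays the same: 1
Each subsequent bit = prev_binary XOR current_gray:
  B[1] = 1 XOR 1 = 0
  B[2] = 0 XOR 0 = 0
  B[3] = 0 XOR 1 = 1
  B[4] = 1 XOR 0 = 1
  B[5] = 1 XOR 1 = 0
  B[6] = 0 XOR 1 = 1
  B[7] = 1 XOR 0 = 1
  B[8] = 1 XOR 0 = 1
  B[9] = 1 XOR 1 = 0
  B[10] = 0 XOR 1 = 1
  B[11] = 1 XOR 1 = 0
  B[12] = 0 XOR 1 = 1
= 1001101110101 (4981 decimal)


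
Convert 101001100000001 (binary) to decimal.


Positional values:
Bit 0: 1 × 2^0 = 1
Bit 8: 1 × 2^8 = 256
Bit 9: 1 × 2^9 = 512
Bit 12: 1 × 2^12 = 4096
Bit 14: 1 × 2^14 = 16384
Sum = 1 + 256 + 512 + 4096 + 16384
= 21249


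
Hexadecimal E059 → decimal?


Positional values:
Position 0: 9 × 16^0 = 9 × 1 = 9
Position 1: 5 × 16^1 = 5 × 16 = 80
Position 2: 0 × 16^2 = 0 × 256 = 0
Position 3: E × 16^3 = 14 × 4096 = 57344
Sum = 9 + 80 + 0 + 57344
= 57433


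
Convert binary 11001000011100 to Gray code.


Binary: 11001000011100
Gray code: G = B XOR (B >> 1)
B >> 1 = 01100100001110
11001000011100 XOR 01100100001110:
  1 XOR 0 = 1
  1 XOR 1 = 0
  0 XOR 1 = 1
  0 XOR 0 = 0
  1 XOR 0 = 1
  0 XOR 1 = 1
  0 XOR 0 = 0
  0 XOR 0 = 0
  0 XOR 0 = 0
  1 XOR 0 = 1
  1 XOR 1 = 0
  1 XOR 1 = 0
  0 XOR 1 = 1
  0 XOR 0 = 0
= 10101100010010


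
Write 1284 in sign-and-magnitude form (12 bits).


Sign bit: 0 (positive)
Magnitude: 1284 = 10100000100
= 010100000100


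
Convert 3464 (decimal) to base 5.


Divide by 5 repeatedly:
3464 ÷ 5 = 692 remainder 4
692 ÷ 5 = 138 remainder 2
138 ÷ 5 = 27 remainder 3
27 ÷ 5 = 5 remainder 2
5 ÷ 5 = 1 remainder 0
1 ÷ 5 = 0 remainder 1
Reading remainders bottom-up:
= 102324


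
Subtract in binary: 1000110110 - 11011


Align and subtract column by column (LSB to MSB, borrowing when needed):
  1000110110
- 0000011011
  ----------
  col 0: (0 - 0 borrow-in) - 1 → borrow from next column: (0+2) - 1 = 1, borrow out 1
  col 1: (1 - 1 borrow-in) - 1 → borrow from next column: (0+2) - 1 = 1, borrow out 1
  col 2: (1 - 1 borrow-in) - 0 → 0 - 0 = 0, borrow out 0
  col 3: (0 - 0 borrow-in) - 1 → borrow from next column: (0+2) - 1 = 1, borrow out 1
  col 4: (1 - 1 borrow-in) - 1 → borrow from next column: (0+2) - 1 = 1, borrow out 1
  col 5: (1 - 1 borrow-in) - 0 → 0 - 0 = 0, borrow out 0
  col 6: (0 - 0 borrow-in) - 0 → 0 - 0 = 0, borrow out 0
  col 7: (0 - 0 borrow-in) - 0 → 0 - 0 = 0, borrow out 0
  col 8: (0 - 0 borrow-in) - 0 → 0 - 0 = 0, borrow out 0
  col 9: (1 - 0 borrow-in) - 0 → 1 - 0 = 1, borrow out 0
Reading bits MSB→LSB: 1000011011
Strip leading zeros: 1000011011
= 1000011011


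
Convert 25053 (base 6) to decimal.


Positional values (base 6):
  3 × 6^0 = 3 × 1 = 3
  5 × 6^1 = 5 × 6 = 30
  0 × 6^2 = 0 × 36 = 0
  5 × 6^3 = 5 × 216 = 1080
  2 × 6^4 = 2 × 1296 = 2592
Sum = 3 + 30 + 0 + 1080 + 2592
= 3705


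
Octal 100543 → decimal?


Positional values:
Position 0: 3 × 8^0 = 3
Position 1: 4 × 8^1 = 32
Position 2: 5 × 8^2 = 320
Position 3: 0 × 8^3 = 0
Position 4: 0 × 8^4 = 0
Position 5: 1 × 8^5 = 32768
Sum = 3 + 32 + 320 + 0 + 0 + 32768
= 33123


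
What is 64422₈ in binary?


Each octal digit → 3 binary bits:
  6 = 110
  4 = 100
  4 = 100
  2 = 010
  2 = 010
Concatenate: 110 100 100 010 010
= 110100100010010


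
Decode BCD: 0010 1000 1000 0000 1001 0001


Each 4-bit group → digit:
  0010 → 2
  1000 → 8
  1000 → 8
  0000 → 0
  1001 → 9
  0001 → 1
= 288091


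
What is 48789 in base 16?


Divide by 16 repeatedly:
48789 ÷ 16 = 3049 remainder 5 (5)
3049 ÷ 16 = 190 remainder 9 (9)
190 ÷ 16 = 11 remainder 14 (E)
11 ÷ 16 = 0 remainder 11 (B)
Reading remainders bottom-up:
= 0xBE95


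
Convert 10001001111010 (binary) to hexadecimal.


Group into 4-bit nibbles: 0010001001111010
  0010 = 2
  0010 = 2
  0111 = 7
  1010 = A
= 0x227A


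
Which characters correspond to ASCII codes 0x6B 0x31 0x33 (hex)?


Codes (hex): 0x6B 0x31 0x33
Per-code ASCII lookup:
  0x6B = 107  (range 97-122: lowercase, 107 - 97 = 10) → 'k'
  0x31 = 49  (range 48-57: digits, 49 - 48 = 1) → '1'
  0x33 = 51  (range 48-57: digits, 51 - 48 = 3) → '3'
= 'k13'


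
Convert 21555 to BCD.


Each digit → 4-bit binary:
  2 → 0010
  1 → 0001
  5 → 0101
  5 → 0101
  5 → 0101
= 0010 0001 0101 0101 0101


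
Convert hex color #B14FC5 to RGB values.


Hex: #B14FC5
R = B1₁₆ = 177
G = 4F₁₆ = 79
B = C5₁₆ = 197
= RGB(177, 79, 197)


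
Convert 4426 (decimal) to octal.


Divide by 8 repeatedly:
4426 ÷ 8 = 553 remainder 2
553 ÷ 8 = 69 remainder 1
69 ÷ 8 = 8 remainder 5
8 ÷ 8 = 1 remainder 0
1 ÷ 8 = 0 remainder 1
Reading remainders bottom-up:
= 0o10512


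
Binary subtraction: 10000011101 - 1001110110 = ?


Align and subtract column by column (LSB to MSB, borrowing when needed):
  10000011101
- 01001110110
  -----------
  col 0: (1 - 0 borrow-in) - 0 → 1 - 0 = 1, borrow out 0
  col 1: (0 - 0 borrow-in) - 1 → borrow from next column: (0+2) - 1 = 1, borrow out 1
  col 2: (1 - 1 borrow-in) - 1 → borrow from next column: (0+2) - 1 = 1, borrow out 1
  col 3: (1 - 1 borrow-in) - 0 → 0 - 0 = 0, borrow out 0
  col 4: (1 - 0 borrow-in) - 1 → 1 - 1 = 0, borrow out 0
  col 5: (0 - 0 borrow-in) - 1 → borrow from next column: (0+2) - 1 = 1, borrow out 1
  col 6: (0 - 1 borrow-in) - 1 → borrow from next column: (-1+2) - 1 = 0, borrow out 1
  col 7: (0 - 1 borrow-in) - 0 → borrow from next column: (-1+2) - 0 = 1, borrow out 1
  col 8: (0 - 1 borrow-in) - 0 → borrow from next column: (-1+2) - 0 = 1, borrow out 1
  col 9: (0 - 1 borrow-in) - 1 → borrow from next column: (-1+2) - 1 = 0, borrow out 1
  col 10: (1 - 1 borrow-in) - 0 → 0 - 0 = 0, borrow out 0
Reading bits MSB→LSB: 00110100111
Strip leading zeros: 110100111
= 110100111


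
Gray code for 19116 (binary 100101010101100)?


Binary: 100101010101100
Gray code: G = B XOR (B >> 1)
B >> 1 = 010010101010110
100101010101100 XOR 010010101010110:
  1 XOR 0 = 1
  0 XOR 1 = 1
  0 XOR 0 = 0
  1 XOR 0 = 1
  0 XOR 1 = 1
  1 XOR 0 = 1
  0 XOR 1 = 1
  1 XOR 0 = 1
  0 XOR 1 = 1
  1 XOR 0 = 1
  0 XOR 1 = 1
  1 XOR 0 = 1
  1 XOR 1 = 0
  0 XOR 1 = 1
  0 XOR 0 = 0
= 110111111111010


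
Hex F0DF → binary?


Each hex digit → 4 binary bits:
  F = 1111
  0 = 0000
  D = 1101
  F = 1111
Concatenate: 1111 0000 1101 1111
= 1111000011011111


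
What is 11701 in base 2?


Divide by 2 repeatedly:
11701 ÷ 2 = 5850 remainder 1
5850 ÷ 2 = 2925 remainder 0
2925 ÷ 2 = 1462 remainder 1
1462 ÷ 2 = 731 remainder 0
731 ÷ 2 = 365 remainder 1
365 ÷ 2 = 182 remainder 1
182 ÷ 2 = 91 remainder 0
91 ÷ 2 = 45 remainder 1
45 ÷ 2 = 22 remainder 1
22 ÷ 2 = 11 remainder 0
11 ÷ 2 = 5 remainder 1
5 ÷ 2 = 2 remainder 1
2 ÷ 2 = 1 remainder 0
1 ÷ 2 = 0 remainder 1
Reading remainders bottom-up:
= 10110110110101


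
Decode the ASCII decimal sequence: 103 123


Codes (decimal): 103 123
Per-code ASCII lookup:
  103  (range 97-122: lowercase, 103 - 97 = 6) → 'g'
  123  (special character) → '{'
= 'g{'


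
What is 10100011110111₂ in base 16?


Group into 4-bit nibbles: 0010100011110111
  0010 = 2
  1000 = 8
  1111 = F
  0111 = 7
= 0x28F7


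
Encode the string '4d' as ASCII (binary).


String: '4d'  (2 characters)
Per-character ASCII lookup:
  '4': digits start at 48: '4' = 48 + 4 = 52 → 110100
  'd': lowercase starts at 97: 'd' = 97 + 3 = 100 → 1100100
= 110100 1100100


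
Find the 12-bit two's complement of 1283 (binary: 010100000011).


Original: 010100000011
Step 1 - Invert all bits: 101011111100
Step 2 - Add 1: 101011111100 + 1
= 101011111101 (represents -1283)


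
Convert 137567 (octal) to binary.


Each octal digit → 3 binary bits:
  1 = 001
  3 = 011
  7 = 111
  5 = 101
  6 = 110
  7 = 111
Concatenate: 001 011 111 101 110 111
= 001011111101110111


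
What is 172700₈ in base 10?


Positional values:
Position 0: 0 × 8^0 = 0
Position 1: 0 × 8^1 = 0
Position 2: 7 × 8^2 = 448
Position 3: 2 × 8^3 = 1024
Position 4: 7 × 8^4 = 28672
Position 5: 1 × 8^5 = 32768
Sum = 0 + 0 + 448 + 1024 + 28672 + 32768
= 62912


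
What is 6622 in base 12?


Divide by 12 repeatedly:
6622 ÷ 12 = 551 remainder 10
551 ÷ 12 = 45 remainder 11
45 ÷ 12 = 3 remainder 9
3 ÷ 12 = 0 remainder 3
Reading remainders bottom-up:
= 39BA


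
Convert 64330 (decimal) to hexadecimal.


Divide by 16 repeatedly:
64330 ÷ 16 = 4020 remainder 10 (A)
4020 ÷ 16 = 251 remainder 4 (4)
251 ÷ 16 = 15 remainder 11 (B)
15 ÷ 16 = 0 remainder 15 (F)
Reading remainders bottom-up:
= 0xFB4A


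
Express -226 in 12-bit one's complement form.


Original: 000011100010
Invert all bits:
  bit 0: 0 → 1
  bit 1: 0 → 1
  bit 2: 0 → 1
  bit 3: 0 → 1
  bit 4: 1 → 0
  bit 5: 1 → 0
  bit 6: 1 → 0
  bit 7: 0 → 1
  bit 8: 0 → 1
  bit 9: 0 → 1
  bit 10: 1 → 0
  bit 11: 0 → 1
= 111100011101


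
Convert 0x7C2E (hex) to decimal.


Positional values:
Position 0: E × 16^0 = 14 × 1 = 14
Position 1: 2 × 16^1 = 2 × 16 = 32
Position 2: C × 16^2 = 12 × 256 = 3072
Position 3: 7 × 16^3 = 7 × 4096 = 28672
Sum = 14 + 32 + 3072 + 28672
= 31790


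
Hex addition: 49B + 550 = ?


Align and add column by column (LSB to MSB, each column mod 16 with carry):
  049B
+ 0550
  ----
  col 0: B(11) + 0(0) + 0 (carry in) = 11 → B(11), carry out 0
  col 1: 9(9) + 5(5) + 0 (carry in) = 14 → E(14), carry out 0
  col 2: 4(4) + 5(5) + 0 (carry in) = 9 → 9(9), carry out 0
  col 3: 0(0) + 0(0) + 0 (carry in) = 0 → 0(0), carry out 0
Reading digits MSB→LSB: 09EB
Strip leading zeros: 9EB
= 0x9EB


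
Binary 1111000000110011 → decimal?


Positional values:
Bit 0: 1 × 2^0 = 1
Bit 1: 1 × 2^1 = 2
Bit 4: 1 × 2^4 = 16
Bit 5: 1 × 2^5 = 32
Bit 12: 1 × 2^12 = 4096
Bit 13: 1 × 2^13 = 8192
Bit 14: 1 × 2^14 = 16384
Bit 15: 1 × 2^15 = 32768
Sum = 1 + 2 + 16 + 32 + 4096 + 8192 + 16384 + 32768
= 61491


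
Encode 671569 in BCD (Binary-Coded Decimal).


Each digit → 4-bit binary:
  6 → 0110
  7 → 0111
  1 → 0001
  5 → 0101
  6 → 0110
  9 → 1001
= 0110 0111 0001 0101 0110 1001


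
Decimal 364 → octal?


Divide by 8 repeatedly:
364 ÷ 8 = 45 remainder 4
45 ÷ 8 = 5 remainder 5
5 ÷ 8 = 0 remainder 5
Reading remainders bottom-up:
= 0o554


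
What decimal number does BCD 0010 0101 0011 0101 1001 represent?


Each 4-bit group → digit:
  0010 → 2
  0101 → 5
  0011 → 3
  0101 → 5
  1001 → 9
= 25359


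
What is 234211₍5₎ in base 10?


Positional values (base 5):
  1 × 5^0 = 1 × 1 = 1
  1 × 5^1 = 1 × 5 = 5
  2 × 5^2 = 2 × 25 = 50
  4 × 5^3 = 4 × 125 = 500
  3 × 5^4 = 3 × 625 = 1875
  2 × 5^5 = 2 × 3125 = 6250
Sum = 1 + 5 + 50 + 500 + 1875 + 6250
= 8681


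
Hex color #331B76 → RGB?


Hex: #331B76
R = 33₁₆ = 51
G = 1B₁₆ = 27
B = 76₁₆ = 118
= RGB(51, 27, 118)


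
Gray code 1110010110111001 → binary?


Gray code: 1110010110111001
MSB stays the same: 1
Each subsequent bit = prev_binary XOR current_gray:
  B[1] = 1 XOR 1 = 0
  B[2] = 0 XOR 1 = 1
  B[3] = 1 XOR 0 = 1
  B[4] = 1 XOR 0 = 1
  B[5] = 1 XOR 1 = 0
  B[6] = 0 XOR 0 = 0
  B[7] = 0 XOR 1 = 1
  B[8] = 1 XOR 1 = 0
  B[9] = 0 XOR 0 = 0
  B[10] = 0 XOR 1 = 1
  B[11] = 1 XOR 1 = 0
  B[12] = 0 XOR 1 = 1
  B[13] = 1 XOR 0 = 1
  B[14] = 1 XOR 0 = 1
  B[15] = 1 XOR 1 = 0
= 1011100100101110 (47406 decimal)


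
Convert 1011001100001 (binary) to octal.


Group into 3-bit groups: 001011001100001
  001 = 1
  011 = 3
  001 = 1
  100 = 4
  001 = 1
= 0o13141


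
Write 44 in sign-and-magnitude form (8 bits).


Sign bit: 0 (positive)
Magnitude: 44 = 0101100
= 00101100


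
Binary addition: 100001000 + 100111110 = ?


Align and add column by column (LSB to MSB, carry propagating):
  0100001000
+ 0100111110
  ----------
  col 0: 0 + 0 + 0 (carry in) = 0 → bit 0, carry out 0
  col 1: 0 + 1 + 0 (carry in) = 1 → bit 1, carry out 0
  col 2: 0 + 1 + 0 (carry in) = 1 → bit 1, carry out 0
  col 3: 1 + 1 + 0 (carry in) = 2 → bit 0, carry out 1
  col 4: 0 + 1 + 1 (carry in) = 2 → bit 0, carry out 1
  col 5: 0 + 1 + 1 (carry in) = 2 → bit 0, carry out 1
  col 6: 0 + 0 + 1 (carry in) = 1 → bit 1, carry out 0
  col 7: 0 + 0 + 0 (carry in) = 0 → bit 0, carry out 0
  col 8: 1 + 1 + 0 (carry in) = 2 → bit 0, carry out 1
  col 9: 0 + 0 + 1 (carry in) = 1 → bit 1, carry out 0
Reading bits MSB→LSB: 1001000110
Strip leading zeros: 1001000110
= 1001000110


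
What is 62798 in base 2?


Divide by 2 repeatedly:
62798 ÷ 2 = 31399 remainder 0
31399 ÷ 2 = 15699 remainder 1
15699 ÷ 2 = 7849 remainder 1
7849 ÷ 2 = 3924 remainder 1
3924 ÷ 2 = 1962 remainder 0
1962 ÷ 2 = 981 remainder 0
981 ÷ 2 = 490 remainder 1
490 ÷ 2 = 245 remainder 0
245 ÷ 2 = 122 remainder 1
122 ÷ 2 = 61 remainder 0
61 ÷ 2 = 30 remainder 1
30 ÷ 2 = 15 remainder 0
15 ÷ 2 = 7 remainder 1
7 ÷ 2 = 3 remainder 1
3 ÷ 2 = 1 remainder 1
1 ÷ 2 = 0 remainder 1
Reading remainders bottom-up:
= 1111010101001110


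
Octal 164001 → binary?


Each octal digit → 3 binary bits:
  1 = 001
  6 = 110
  4 = 100
  0 = 000
  0 = 000
  1 = 001
Concatenate: 001 110 100 000 000 001
= 001110100000000001


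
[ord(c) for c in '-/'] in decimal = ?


String: '-/'  (2 characters)
Per-character ASCII lookup:
  '-': special character: '-' = 45
  '/': special character: '/' = 47
= 45 47


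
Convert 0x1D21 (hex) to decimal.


Positional values:
Position 0: 1 × 16^0 = 1 × 1 = 1
Position 1: 2 × 16^1 = 2 × 16 = 32
Position 2: D × 16^2 = 13 × 256 = 3328
Position 3: 1 × 16^3 = 1 × 4096 = 4096
Sum = 1 + 32 + 3328 + 4096
= 7457


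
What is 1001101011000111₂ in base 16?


Group into 4-bit nibbles: 1001101011000111
  1001 = 9
  1010 = A
  1100 = C
  0111 = 7
= 0x9AC7


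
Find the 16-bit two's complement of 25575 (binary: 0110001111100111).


Original: 0110001111100111
Step 1 - Invert all bits: 1001110000011000
Step 2 - Add 1: 1001110000011000 + 1
= 1001110000011001 (represents -25575)


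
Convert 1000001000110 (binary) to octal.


Group into 3-bit groups: 001000001000110
  001 = 1
  000 = 0
  001 = 1
  000 = 0
  110 = 6
= 0o10106


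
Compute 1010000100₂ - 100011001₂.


Align and subtract column by column (LSB to MSB, borrowing when needed):
  1010000100
- 0100011001
  ----------
  col 0: (0 - 0 borrow-in) - 1 → borrow from next column: (0+2) - 1 = 1, borrow out 1
  col 1: (0 - 1 borrow-in) - 0 → borrow from next column: (-1+2) - 0 = 1, borrow out 1
  col 2: (1 - 1 borrow-in) - 0 → 0 - 0 = 0, borrow out 0
  col 3: (0 - 0 borrow-in) - 1 → borrow from next column: (0+2) - 1 = 1, borrow out 1
  col 4: (0 - 1 borrow-in) - 1 → borrow from next column: (-1+2) - 1 = 0, borrow out 1
  col 5: (0 - 1 borrow-in) - 0 → borrow from next column: (-1+2) - 0 = 1, borrow out 1
  col 6: (0 - 1 borrow-in) - 0 → borrow from next column: (-1+2) - 0 = 1, borrow out 1
  col 7: (1 - 1 borrow-in) - 0 → 0 - 0 = 0, borrow out 0
  col 8: (0 - 0 borrow-in) - 1 → borrow from next column: (0+2) - 1 = 1, borrow out 1
  col 9: (1 - 1 borrow-in) - 0 → 0 - 0 = 0, borrow out 0
Reading bits MSB→LSB: 0101101011
Strip leading zeros: 101101011
= 101101011


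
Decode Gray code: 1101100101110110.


Gray code: 1101100101110110
MSB stays the same: 1
Each subsequent bit = prev_binary XOR current_gray:
  B[1] = 1 XOR 1 = 0
  B[2] = 0 XOR 0 = 0
  B[3] = 0 XOR 1 = 1
  B[4] = 1 XOR 1 = 0
  B[5] = 0 XOR 0 = 0
  B[6] = 0 XOR 0 = 0
  B[7] = 0 XOR 1 = 1
  B[8] = 1 XOR 0 = 1
  B[9] = 1 XOR 1 = 0
  B[10] = 0 XOR 1 = 1
  B[11] = 1 XOR 1 = 0
  B[12] = 0 XOR 0 = 0
  B[13] = 0 XOR 1 = 1
  B[14] = 1 XOR 1 = 0
  B[15] = 0 XOR 0 = 0
= 1001000110100100 (37284 decimal)


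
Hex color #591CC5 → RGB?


Hex: #591CC5
R = 59₁₆ = 89
G = 1C₁₆ = 28
B = C5₁₆ = 197
= RGB(89, 28, 197)


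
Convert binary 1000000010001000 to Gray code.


Binary: 1000000010001000
Gray code: G = B XOR (B >> 1)
B >> 1 = 0100000001000100
1000000010001000 XOR 0100000001000100:
  1 XOR 0 = 1
  0 XOR 1 = 1
  0 XOR 0 = 0
  0 XOR 0 = 0
  0 XOR 0 = 0
  0 XOR 0 = 0
  0 XOR 0 = 0
  0 XOR 0 = 0
  1 XOR 0 = 1
  0 XOR 1 = 1
  0 XOR 0 = 0
  0 XOR 0 = 0
  1 XOR 0 = 1
  0 XOR 1 = 1
  0 XOR 0 = 0
  0 XOR 0 = 0
= 1100000011001100


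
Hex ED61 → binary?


Each hex digit → 4 binary bits:
  E = 1110
  D = 1101
  6 = 0110
  1 = 0001
Concatenate: 1110 1101 0110 0001
= 1110110101100001


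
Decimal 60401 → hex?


Divide by 16 repeatedly:
60401 ÷ 16 = 3775 remainder 1 (1)
3775 ÷ 16 = 235 remainder 15 (F)
235 ÷ 16 = 14 remainder 11 (B)
14 ÷ 16 = 0 remainder 14 (E)
Reading remainders bottom-up:
= 0xEBF1


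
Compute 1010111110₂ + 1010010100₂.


Align and add column by column (LSB to MSB, carry propagating):
  01010111110
+ 01010010100
  -----------
  col 0: 0 + 0 + 0 (carry in) = 0 → bit 0, carry out 0
  col 1: 1 + 0 + 0 (carry in) = 1 → bit 1, carry out 0
  col 2: 1 + 1 + 0 (carry in) = 2 → bit 0, carry out 1
  col 3: 1 + 0 + 1 (carry in) = 2 → bit 0, carry out 1
  col 4: 1 + 1 + 1 (carry in) = 3 → bit 1, carry out 1
  col 5: 1 + 0 + 1 (carry in) = 2 → bit 0, carry out 1
  col 6: 0 + 0 + 1 (carry in) = 1 → bit 1, carry out 0
  col 7: 1 + 1 + 0 (carry in) = 2 → bit 0, carry out 1
  col 8: 0 + 0 + 1 (carry in) = 1 → bit 1, carry out 0
  col 9: 1 + 1 + 0 (carry in) = 2 → bit 0, carry out 1
  col 10: 0 + 0 + 1 (carry in) = 1 → bit 1, carry out 0
Reading bits MSB→LSB: 10101010010
Strip leading zeros: 10101010010
= 10101010010


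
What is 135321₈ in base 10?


Positional values:
Position 0: 1 × 8^0 = 1
Position 1: 2 × 8^1 = 16
Position 2: 3 × 8^2 = 192
Position 3: 5 × 8^3 = 2560
Position 4: 3 × 8^4 = 12288
Position 5: 1 × 8^5 = 32768
Sum = 1 + 16 + 192 + 2560 + 12288 + 32768
= 47825


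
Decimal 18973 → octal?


Divide by 8 repeatedly:
18973 ÷ 8 = 2371 remainder 5
2371 ÷ 8 = 296 remainder 3
296 ÷ 8 = 37 remainder 0
37 ÷ 8 = 4 remainder 5
4 ÷ 8 = 0 remainder 4
Reading remainders bottom-up:
= 0o45035


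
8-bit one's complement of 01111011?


Original: 01111011
Invert all bits:
  bit 0: 0 → 1
  bit 1: 1 → 0
  bit 2: 1 → 0
  bit 3: 1 → 0
  bit 4: 1 → 0
  bit 5: 0 → 1
  bit 6: 1 → 0
  bit 7: 1 → 0
= 10000100


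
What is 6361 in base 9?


Divide by 9 repeatedly:
6361 ÷ 9 = 706 remainder 7
706 ÷ 9 = 78 remainder 4
78 ÷ 9 = 8 remainder 6
8 ÷ 9 = 0 remainder 8
Reading remainders bottom-up:
= 8647


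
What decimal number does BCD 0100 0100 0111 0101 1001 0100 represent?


Each 4-bit group → digit:
  0100 → 4
  0100 → 4
  0111 → 7
  0101 → 5
  1001 → 9
  0100 → 4
= 447594


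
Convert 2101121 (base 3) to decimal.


Positional values (base 3):
  1 × 3^0 = 1 × 1 = 1
  2 × 3^1 = 2 × 3 = 6
  1 × 3^2 = 1 × 9 = 9
  1 × 3^3 = 1 × 27 = 27
  0 × 3^4 = 0 × 81 = 0
  1 × 3^5 = 1 × 243 = 243
  2 × 3^6 = 2 × 729 = 1458
Sum = 1 + 6 + 9 + 27 + 0 + 243 + 1458
= 1744


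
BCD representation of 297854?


Each digit → 4-bit binary:
  2 → 0010
  9 → 1001
  7 → 0111
  8 → 1000
  5 → 0101
  4 → 0100
= 0010 1001 0111 1000 0101 0100


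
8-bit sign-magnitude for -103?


Sign bit: 1 (negative)
Magnitude: 103 = 1100111
= 11100111


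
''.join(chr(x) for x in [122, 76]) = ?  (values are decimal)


Codes (decimal): 122 76
Per-code ASCII lookup:
  122  (range 97-122: lowercase, 122 - 97 = 25) → 'z'
  76  (range 65-90: uppercase, 76 - 65 = 11) → 'L'
= 'zL'


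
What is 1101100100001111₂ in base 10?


Positional values:
Bit 0: 1 × 2^0 = 1
Bit 1: 1 × 2^1 = 2
Bit 2: 1 × 2^2 = 4
Bit 3: 1 × 2^3 = 8
Bit 8: 1 × 2^8 = 256
Bit 11: 1 × 2^11 = 2048
Bit 12: 1 × 2^12 = 4096
Bit 14: 1 × 2^14 = 16384
Bit 15: 1 × 2^15 = 32768
Sum = 1 + 2 + 4 + 8 + 256 + 2048 + 4096 + 16384 + 32768
= 55567


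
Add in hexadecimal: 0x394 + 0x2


Align and add column by column (LSB to MSB, each column mod 16 with carry):
  0394
+ 0002
  ----
  col 0: 4(4) + 2(2) + 0 (carry in) = 6 → 6(6), carry out 0
  col 1: 9(9) + 0(0) + 0 (carry in) = 9 → 9(9), carry out 0
  col 2: 3(3) + 0(0) + 0 (carry in) = 3 → 3(3), carry out 0
  col 3: 0(0) + 0(0) + 0 (carry in) = 0 → 0(0), carry out 0
Reading digits MSB→LSB: 0396
Strip leading zeros: 396
= 0x396


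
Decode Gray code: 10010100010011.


Gray code: 10010100010011
MSB stays the same: 1
Each subsequent bit = prev_binary XOR current_gray:
  B[1] = 1 XOR 0 = 1
  B[2] = 1 XOR 0 = 1
  B[3] = 1 XOR 1 = 0
  B[4] = 0 XOR 0 = 0
  B[5] = 0 XOR 1 = 1
  B[6] = 1 XOR 0 = 1
  B[7] = 1 XOR 0 = 1
  B[8] = 1 XOR 0 = 1
  B[9] = 1 XOR 1 = 0
  B[10] = 0 XOR 0 = 0
  B[11] = 0 XOR 0 = 0
  B[12] = 0 XOR 1 = 1
  B[13] = 1 XOR 1 = 0
= 11100111100010 (14818 decimal)


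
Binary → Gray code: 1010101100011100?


Binary: 1010101100011100
Gray code: G = B XOR (B >> 1)
B >> 1 = 0101010110001110
1010101100011100 XOR 0101010110001110:
  1 XOR 0 = 1
  0 XOR 1 = 1
  1 XOR 0 = 1
  0 XOR 1 = 1
  1 XOR 0 = 1
  0 XOR 1 = 1
  1 XOR 0 = 1
  1 XOR 1 = 0
  0 XOR 1 = 1
  0 XOR 0 = 0
  0 XOR 0 = 0
  1 XOR 0 = 1
  1 XOR 1 = 0
  1 XOR 1 = 0
  0 XOR 1 = 1
  0 XOR 0 = 0
= 1111111010010010
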